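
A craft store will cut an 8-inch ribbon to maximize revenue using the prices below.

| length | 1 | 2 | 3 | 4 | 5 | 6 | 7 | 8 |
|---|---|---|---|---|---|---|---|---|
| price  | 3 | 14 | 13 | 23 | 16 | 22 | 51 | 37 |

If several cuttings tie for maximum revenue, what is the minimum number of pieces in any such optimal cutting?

Build r[k] bottom-up: r[k] = max over allowed piece i of (p[i] + r[k−i]).
r[1] = 3
r[2] = 14
r[3] = 17  (first piece 1, then r[2]=14)
r[4] = 28  (first piece 2, then r[2]=14)
r[5] = 31  (first piece 1, then r[4]=28)
r[6] = 42  (first piece 2, then r[4]=28)
r[7] = 51
r[8] = 56  (first piece 2, then r[6]=42)
Maximum revenue is ¢56.
Now minimize piece count subject to staying optimal: for each k, pieces[k] = 1 + min over i with p[i]+r[k−i]=r[k] of pieces[k−i].
pieces[5] = 3
pieces[6] = 3
pieces[7] = 1
pieces[8] = 4

4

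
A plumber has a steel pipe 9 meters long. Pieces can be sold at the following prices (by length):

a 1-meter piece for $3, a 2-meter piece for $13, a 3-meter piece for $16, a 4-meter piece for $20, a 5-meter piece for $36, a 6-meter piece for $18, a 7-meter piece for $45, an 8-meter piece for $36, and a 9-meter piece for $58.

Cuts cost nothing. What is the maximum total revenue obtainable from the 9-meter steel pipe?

62

Consider every possible first cut. R[k] is the best of p[i]+R[k−i] over all sellable i≤k.
R[1] = 3
R[2] = 13
R[3] = 16  (first piece 1, then R[2]=13)
R[4] = 26  (first piece 2, then R[2]=13)
R[5] = 36
R[6] = 39  (first piece 1, then R[5]=36)
R[7] = 49  (first piece 2, then R[5]=36)
R[8] = 52  (first piece 1, then R[7]=49)
R[9] = 62  (first piece 2, then R[7]=49)
One optimal cutting: 5 + 2 + 2 → $36 + $13 + $13 = $62.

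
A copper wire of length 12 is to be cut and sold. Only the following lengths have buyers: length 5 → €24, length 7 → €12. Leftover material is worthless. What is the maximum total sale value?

48

Consider every possible first cut. f[k] is the best of p[i]+f[k−i] over all sellable i≤k.
f[1] = 0
f[2] = 0
f[3] = 0
f[4] = 0
f[5] = 24
f[6] = 24
f[7] = 24
f[8] = 24
f[9] = 24
f[10] = 48  (first piece 5, then f[5]=24)
f[11] = 48
f[12] = 48
One optimal cutting: pieces 5 + 5 with 2 meters of scrap → €48.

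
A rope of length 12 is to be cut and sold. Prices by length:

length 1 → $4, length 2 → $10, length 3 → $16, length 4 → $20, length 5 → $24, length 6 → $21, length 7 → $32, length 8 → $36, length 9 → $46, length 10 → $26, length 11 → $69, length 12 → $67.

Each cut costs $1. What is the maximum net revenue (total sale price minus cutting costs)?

Build r[k] bottom-up: r[k] = max over allowed piece i of (p[i] + r[k−i]) − 1 per cut.
r[1] = 4
r[2] = max(4+4-1, 10+0) = 10
r[3] = max(4+10-1, 10+4-1, 16+0) = 16
r[4] = max(4+16-1, 10+10-1, 16+4-1, 20+0) = 20
r[5] = max(4+20-1, 10+16-1, 16+10-1, 20+4-1, 24+0) = 25
r[6] = max(4+25-1, 10+20-1, 16+16-1, 20+10-1, 24+4-1, 21+0) = 31
r[7] = max(4+31-1, 10+25-1, 16+20-1, …, 21+4-1, 32+0) = 35
r[8] = max(4+35-1, 10+31-1, 16+25-1, …, 32+4-1, 36+0) = 40
r[9] = max(4+40-1, 10+35-1, 16+31-1, …, 36+4-1, 46+0) = 46
r[10] = max(4+46-1, 10+40-1, 16+35-1, …, 46+4-1, 26+0) = 50
r[11] = max(4+50-1, 10+46-1, 16+40-1, …, 26+4-1, 69+0) = 69
r[12] = max(4+69-1, 10+50-1, 16+46-1, …, 69+4-1, 67+0) = 72
One optimal plan: pieces 11 + 1 (1 cut) → $73 − $1 = $72.

72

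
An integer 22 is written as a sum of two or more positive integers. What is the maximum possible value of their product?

Let f[k] be the best product for length k (with at least one cut). For each first piece i, the rest contributes max(k−i, f[k−i]).
f[2] = 1×max(1,0) = 1×1 = 1
f[3] = 1×max(2,1) = 1×2 = 2
f[4] = 2×max(2,1) = 2×2 = 4
f[5] = 2×max(3,2) = 2×3 = 6
f[6] = 3×max(3,2) = 3×3 = 9
f[7] = 2×max(5,6) = 2×6 = 12
f[8] = 2×max(6,9) = 2×9 = 18
f[9] = 3×max(6,9) = 3×9 = 27
f[10] = 2×max(8,18) = 2×18 = 36
f[11] = 2×max(9,27) = 2×27 = 54
f[12] = 3×max(9,27) = 3×27 = 81
f[13] = 2×max(11,54) = 2×54 = 108
f[14] = 2×max(12,81) = 2×81 = 162
f[15] = 3×max(12,81) = 3×81 = 243
f[16] = 2×max(14,162) = 2×162 = 324
f[17] = 2×max(15,243) = 2×243 = 486
f[18] = 3×max(15,243) = 3×243 = 729
f[19] = 2×max(17,486) = 2×486 = 972
f[20] = 2×max(18,729) = 2×729 = 1458
f[21] = 3×max(18,729) = 3×729 = 2187
f[22] = 2×max(20,1458) = 2×1458 = 2916
One optimal split: 3 + 3 + 3 + 3 + 3 + 3 + 2 + 2; product 3×3×3×3×3×3×2×2 = 2916.

2916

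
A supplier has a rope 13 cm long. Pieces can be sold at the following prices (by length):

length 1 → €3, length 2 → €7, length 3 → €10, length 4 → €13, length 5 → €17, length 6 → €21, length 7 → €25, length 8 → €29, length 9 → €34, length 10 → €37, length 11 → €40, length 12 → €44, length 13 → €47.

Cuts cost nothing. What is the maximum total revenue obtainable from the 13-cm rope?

48

Consider every possible first cut. r[k] is the best of p[i]+r[k−i] over all sellable i≤k.
r[1] = 3
r[2] = max(3+3, 7+0) = 7
r[3] = max(3+7, 7+3, 10+0) = 10
r[4] = max(3+10, 7+7, 10+3, 13+0) = 14
r[5] = max(3+14, 7+10, 10+7, 13+3, 17+0) = 17
r[6] = max(3+17, 7+14, 10+10, 13+7, 17+3, 21+0) = 21
r[7] = max(3+21, 7+17, 10+14, …, 21+3, 25+0) = 25
r[8] = max(3+25, 7+21, 10+17, …, 25+3, 29+0) = 29
r[9] = max(3+29, 7+25, 10+21, …, 29+3, 34+0) = 34
r[10] = max(3+34, 7+29, 10+25, …, 34+3, 37+0) = 37
r[11] = max(3+37, 7+34, 10+29, …, 37+3, 40+0) = 41
r[12] = max(3+41, 7+37, 10+34, …, 40+3, 44+0) = 44
r[13] = max(3+44, 7+41, 10+37, …, 44+3, 47+0) = 48
One optimal cutting: 9 + 2 + 2 → €34 + €7 + €7 = €48.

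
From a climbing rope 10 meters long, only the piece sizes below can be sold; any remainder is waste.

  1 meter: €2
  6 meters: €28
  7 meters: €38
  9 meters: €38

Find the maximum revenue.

Let f[k] be the best obtainable value from length k. For each k, try every first piece i and keep the best of price[i] + f[k−i].
f[1] = 2
f[2] = 4  (first piece 1, then f[1]=2)
f[3] = 6  (first piece 1, then f[2]=4)
f[4] = 8  (first piece 1, then f[3]=6)
f[5] = 10  (first piece 1, then f[4]=8)
f[6] = max(2+10, 28+0) = 28
f[7] = max(2+28, 28+2, 38+0) = 38
f[8] = max(2+38, 28+4, 38+2) = 40
f[9] = max(2+40, 28+6, 38+4, 38+0) = 42
f[10] = max(2+42, 28+8, 38+6, 38+2) = 44
One optimal cutting: 7 + 1 + 1 + 1 → €44.

44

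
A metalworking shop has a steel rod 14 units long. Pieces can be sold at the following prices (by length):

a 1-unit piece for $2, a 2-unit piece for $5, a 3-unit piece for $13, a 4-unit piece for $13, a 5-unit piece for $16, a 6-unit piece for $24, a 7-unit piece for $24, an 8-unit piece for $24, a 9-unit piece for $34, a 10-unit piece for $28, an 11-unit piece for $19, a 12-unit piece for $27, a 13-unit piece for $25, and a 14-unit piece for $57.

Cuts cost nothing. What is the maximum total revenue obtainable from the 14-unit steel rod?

57

Build best[k] bottom-up: best[k] = max over allowed piece i of (p[i] + best[k−i]).
best[1] = 2
best[2] = max(2+2, 5+0) = 5
best[3] = max(2+5, 5+2, 13+0) = 13
best[4] = max(2+13, 5+5, 13+2, 13+0) = 15
best[5] = max(2+15, 5+13, 13+5, 13+2, 16+0) = 18
best[6] = max(2+18, 5+15, 13+13, 13+5, 16+2, 24+0) = 26
best[7] = max(2+26, 5+18, 13+15, …, 24+2, 24+0) = 28
best[8] = max(2+28, 5+26, 13+18, …, 24+2, 24+0) = 31
best[9] = max(2+31, 5+28, 13+26, …, 24+2, 34+0) = 39
best[10] = max(2+39, 5+31, 13+28, …, 34+2, 28+0) = 41
best[11] = max(2+41, 5+39, 13+31, …, 28+2, 19+0) = 44
best[12] = max(2+44, 5+41, 13+39, …, 19+2, 27+0) = 52
best[13] = max(2+52, 5+44, 13+41, …, 27+2, 25+0) = 54
best[14] = max(2+54, 5+52, 13+44, …, 25+2, 57+0) = 57
One optimal cutting: 3 + 3 + 3 + 3 + 2 → $13 + $13 + $13 + $13 + $5 = $57.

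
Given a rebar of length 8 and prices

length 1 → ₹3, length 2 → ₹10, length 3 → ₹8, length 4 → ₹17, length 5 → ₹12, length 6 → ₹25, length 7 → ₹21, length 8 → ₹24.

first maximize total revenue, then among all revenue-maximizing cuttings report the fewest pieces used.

Build r[k] bottom-up: r[k] = max over allowed piece i of (p[i] + r[k−i]).
r[1] = 3
r[2] = 10
r[3] = 13  (first piece 1, then r[2]=10)
r[4] = 20  (first piece 2, then r[2]=10)
r[5] = 23  (first piece 1, then r[4]=20)
r[6] = 30  (first piece 2, then r[4]=20)
r[7] = 33  (first piece 1, then r[6]=30)
r[8] = 40  (first piece 2, then r[6]=30)
Maximum revenue is ₹40.
Now minimize piece count subject to staying optimal: for each k, pieces[k] = 1 + min over i with p[i]+r[k−i]=r[k] of pieces[k−i].
pieces[5] = 3
pieces[6] = 3
pieces[7] = 4
pieces[8] = 4

4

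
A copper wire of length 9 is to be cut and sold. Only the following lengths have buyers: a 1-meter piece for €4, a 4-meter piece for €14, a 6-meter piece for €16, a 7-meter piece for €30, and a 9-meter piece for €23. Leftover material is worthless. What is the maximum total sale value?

38

Consider every possible first cut. best[k] is the best of p[i]+best[k−i] over all sellable i≤k.
best[1] = 4
best[2] = 8  (first piece 1, then best[1]=4)
best[3] = 12  (first piece 1, then best[2]=8)
best[4] = max(4+12, 14+0) = 16
best[5] = max(4+16, 14+4) = 20
best[6] = max(4+20, 14+8, 16+0) = 24
best[7] = max(4+24, 14+12, 16+4, 30+0) = 30
best[8] = max(4+30, 14+16, 16+8, 30+4) = 34
best[9] = max(4+34, 14+20, 16+12, 30+8, 23+0) = 38
One optimal cutting: 7 + 1 + 1 → €38.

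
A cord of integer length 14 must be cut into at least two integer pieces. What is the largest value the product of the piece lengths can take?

Let g[k] be the best product for length k (with at least one cut). For each first piece i, the rest contributes max(k−i, g[k−i]).
g[2] = 1·max(1,0) = 1·1 = 1
g[3] = max(1·2, 2·1) = 2
g[4] = max(1·3, 2·2, 3·1) = 4
g[5] = max(1·4, 2·3, 3·2, 4·1) = 6
g[6] = max(1·6, 2·4, 3·3, 4·2, 5·1) = 9
g[7] = max(1·9, 2·6, 3·4, 4·3, 5·2, 6·1) = 12
g[8] = max(1·12, 2·9, 3·6, …, 6·2, 7·1) = 18
g[9] = max(1·18, 2·12, 3·9, …, 7·2, 8·1) = 27
g[10] = max(1·27, 2·18, 3·12, …, 8·2, 9·1) = 36
g[11] = max(1·36, 2·27, 3·18, …, 9·2, 10·1) = 54
g[12] = max(1·54, 2·36, 3·27, …, 10·2, 11·1) = 81
g[13] = max(1·81, 2·54, 3·36, …, 11·2, 12·1) = 108
g[14] = max(1·108, 2·81, 3·54, …, 12·2, 13·1) = 162
One optimal split: 3 + 3 + 3 + 3 + 2; product 3·3·3·3·2 = 162.

162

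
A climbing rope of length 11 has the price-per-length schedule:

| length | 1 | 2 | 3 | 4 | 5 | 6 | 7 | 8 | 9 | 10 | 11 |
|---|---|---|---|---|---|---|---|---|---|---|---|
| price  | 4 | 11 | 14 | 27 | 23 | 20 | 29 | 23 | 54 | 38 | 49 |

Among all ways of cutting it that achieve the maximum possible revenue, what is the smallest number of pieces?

4

Build r[k] bottom-up: r[k] = max over allowed piece i of (p[i] + r[k−i]).
r[1] = 4
r[2] = 11
r[3] = 15  (first piece 1, then r[2]=11)
r[4] = 27
r[5] = 31  (first piece 1, then r[4]=27)
r[6] = 38  (first piece 2, then r[4]=27)
r[7] = 42  (first piece 1, then r[6]=38)
r[8] = 54  (first piece 4, then r[4]=27)
r[9] = 58  (first piece 1, then r[8]=54)
r[10] = 65  (first piece 2, then r[8]=54)
r[11] = 69  (first piece 1, then r[10]=65)
Maximum revenue is €69.
Now minimize piece count subject to staying optimal: for each k, pieces[k] = 1 + min over i with p[i]+r[k−i]=r[k] of pieces[k−i].
pieces[8] = 2
pieces[9] = 3
pieces[10] = 3
pieces[11] = 4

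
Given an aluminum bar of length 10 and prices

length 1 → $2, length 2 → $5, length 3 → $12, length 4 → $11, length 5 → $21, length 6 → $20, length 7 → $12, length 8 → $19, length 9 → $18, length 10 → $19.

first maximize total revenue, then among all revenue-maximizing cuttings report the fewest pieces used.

2

Consider every possible first cut. r[k] is the best of p[i]+r[k−i] over all sellable i≤k.
r[1] = 2
r[2] = 5
r[3] = 12
r[4] = 14  (first piece 1, then r[3]=12)
r[5] = 21
r[6] = 24  (first piece 3, then r[3]=12)
r[7] = 26  (first piece 1, then r[6]=24)
r[8] = 33  (first piece 3, then r[5]=21)
r[9] = 36  (first piece 3, then r[6]=24)
r[10] = 42  (first piece 5, then r[5]=21)
Maximum revenue is $42.
Now minimize piece count subject to staying optimal: for each k, pieces[k] = 1 + min over i with p[i]+r[k−i]=r[k] of pieces[k−i].
pieces[7] = 2
pieces[8] = 2
pieces[9] = 3
pieces[10] = 2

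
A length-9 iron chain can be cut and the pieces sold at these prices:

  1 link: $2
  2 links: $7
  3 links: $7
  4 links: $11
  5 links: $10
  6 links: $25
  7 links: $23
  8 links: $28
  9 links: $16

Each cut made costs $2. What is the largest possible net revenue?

Consider every possible first cut. v[k] is the best of p[i]+v[k−i] over all sellable i≤k, charging 2 whenever i<k.
v[1] = 2
v[2] = 7
v[3] = 7  (first piece 1, then v[2]=7)
v[4] = 12  (first piece 2, then v[2]=7)
v[5] = 12  (first piece 1, then v[4]=12)
v[6] = 25
v[7] = 25  (first piece 1, then v[6]=25)
v[8] = 30  (first piece 2, then v[6]=25)
v[9] = 30  (first piece 1, then v[8]=30)
One optimal plan: pieces 6 + 2 + 1 (2 cuts) → $34 − $4 = $30.

30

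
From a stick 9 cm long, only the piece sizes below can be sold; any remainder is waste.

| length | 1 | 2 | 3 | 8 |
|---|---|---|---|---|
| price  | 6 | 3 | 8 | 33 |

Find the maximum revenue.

54

Build f[k] bottom-up: f[k] = max over allowed piece i of (p[i] + f[k−i]).
f[1] = 6
f[2] = max(6+6, 3+0) = 12
f[3] = max(6+12, 3+6, 8+0) = 18
f[4] = max(6+18, 3+12, 8+6) = 24
f[5] = max(6+24, 3+18, 8+12) = 30
f[6] = max(6+30, 3+24, 8+18) = 36
f[7] = max(6+36, 3+30, 8+24) = 42
f[8] = max(6+42, 3+36, 8+30, 33+0) = 48
f[9] = max(6+48, 3+42, 8+36, 33+6) = 54
One optimal cutting: 1 + 1 + 1 + 1 + 1 + 1 + 1 + 1 + 1 → €54.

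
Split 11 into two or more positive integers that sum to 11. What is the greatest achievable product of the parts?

54

Fill f[k] for k=2..11: at each k try every first piece i and multiply by the better of (k−i) uncut or f[k−i].
Small cases: f[2]=1, f[3]=2.
f[4] = max(1*3, 2*2, 3*1) = 4
f[5] = max(1*4, 2*3, 3*2, 4*1) = 6
f[6] = max(1*6, 2*4, 3*3, 4*2, 5*1) = 9
f[7] = max(1*9, 2*6, 3*4, 4*3, 5*2, 6*1) = 12
f[8] = max(1*12, 2*9, 3*6, …, 6*2, 7*1) = 18
f[9] = max(1*18, 2*12, 3*9, …, 7*2, 8*1) = 27
f[10] = max(1*27, 2*18, 3*12, …, 8*2, 9*1) = 36
f[11] = max(1*36, 2*27, 3*18, …, 9*2, 10*1) = 54
One optimal split: 3 + 3 + 3 + 2; product 3*3*3*2 = 54.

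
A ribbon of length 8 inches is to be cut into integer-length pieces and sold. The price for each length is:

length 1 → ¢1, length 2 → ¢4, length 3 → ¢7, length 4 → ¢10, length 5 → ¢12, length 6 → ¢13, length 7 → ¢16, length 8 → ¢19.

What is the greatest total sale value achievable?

Let v[k] be the best obtainable value from length k. For each k, try every first piece i and keep the best of price[i] + v[k−i].
v[1] = 1
v[2] = max(1+1, 4+0) = 4
v[3] = max(1+4, 4+1, 7+0) = 7
v[4] = max(1+7, 4+4, 7+1, 10+0) = 10
v[5] = max(1+10, 4+7, 7+4, 10+1, 12+0) = 12
v[6] = max(1+12, 4+10, 7+7, 10+4, 12+1, 13+0) = 14
v[7] = max(1+14, 4+12, 7+10, …, 13+1, 16+0) = 17
v[8] = max(1+17, 4+14, 7+12, …, 16+1, 19+0) = 20
One optimal cutting: 4 + 4 → ¢10 + ¢10 = ¢20.

20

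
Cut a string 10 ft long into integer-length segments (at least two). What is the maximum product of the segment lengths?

36

Let prod[k] be the best product for length k (with at least one cut). For each first piece i, the rest contributes max(k−i, prod[k−i]).
prod[2] = 1×max(1,0) = 1×1 = 1
prod[3] = max(1×2, 2×1) = 2
prod[4] = max(1×3, 2×2, 3×1) = 4
prod[5] = max(1×4, 2×3, 3×2, 4×1) = 6
prod[6] = max(1×6, 2×4, 3×3, 4×2, 5×1) = 9
prod[7] = max(1×9, 2×6, 3×4, 4×3, 5×2, 6×1) = 12
prod[8] = max(1×12, 2×9, 3×6, …, 6×2, 7×1) = 18
prod[9] = max(1×18, 2×12, 3×9, …, 7×2, 8×1) = 27
prod[10] = max(1×27, 2×18, 3×12, …, 8×2, 9×1) = 36
One optimal split: 3 + 3 + 2 + 2; product 3×3×2×2 = 36.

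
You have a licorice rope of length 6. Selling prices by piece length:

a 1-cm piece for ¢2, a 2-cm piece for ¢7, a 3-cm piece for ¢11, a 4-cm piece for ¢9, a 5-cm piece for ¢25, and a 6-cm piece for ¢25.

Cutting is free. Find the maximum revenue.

27

Let v[k] be the best obtainable value from length k. For each k, try every first piece i and keep the best of price[i] + v[k−i].
v[1] = 2
v[2] = max(2+2, 7+0) = 7
v[3] = max(2+7, 7+2, 11+0) = 11
v[4] = max(2+11, 7+7, 11+2, 9+0) = 14
v[5] = max(2+14, 7+11, 11+7, 9+2, 25+0) = 25
v[6] = max(2+25, 7+14, 11+11, 9+7, 25+2, 25+0) = 27
One optimal cutting: 5 + 1 → ¢25 + ¢2 = ¢27.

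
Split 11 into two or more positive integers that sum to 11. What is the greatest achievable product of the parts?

54

Define prod[k] = max over 1≤i<k of i · max(k−i, prod[k−i]); the inner max lets the remainder stay uncut if that's better.
prod[2] = 1×max(1,0) = 1×1 = 1
prod[3] = 1×max(2,1) = 1×2 = 2
prod[4] = 2×max(2,1) = 2×2 = 4
prod[5] = 2×max(3,2) = 2×3 = 6
prod[6] = 3×max(3,2) = 3×3 = 9
prod[7] = 2×max(5,6) = 2×6 = 12
prod[8] = 2×max(6,9) = 2×9 = 18
prod[9] = 3×max(6,9) = 3×9 = 27
prod[10] = 2×max(8,18) = 2×18 = 36
prod[11] = 2×max(9,27) = 2×27 = 54
One optimal split: 3 + 3 + 3 + 2; product 3×3×3×2 = 54.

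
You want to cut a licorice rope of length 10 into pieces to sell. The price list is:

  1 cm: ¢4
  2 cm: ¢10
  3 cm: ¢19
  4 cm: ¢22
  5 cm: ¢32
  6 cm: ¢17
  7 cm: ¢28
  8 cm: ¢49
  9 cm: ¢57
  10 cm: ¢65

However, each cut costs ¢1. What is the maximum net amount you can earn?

65

Let r[k] be the best obtainable value from length k. For each k, try every first piece i and keep the best of price[i] + r[k−i] minus the 1 cut fee when i<k.
r[1] = 4
r[2] = max(4+4-1, 10+0) = 10
r[3] = max(4+10-1, 10+4-1, 19+0) = 19
r[4] = max(4+19-1, 10+10-1, 19+4-1, 22+0) = 22
r[5] = max(4+22-1, 10+19-1, 19+10-1, 22+4-1, 32+0) = 32
r[6] = max(4+32-1, 10+22-1, 19+19-1, 22+10-1, 32+4-1, 17+0) = 37
r[7] = max(4+37-1, 10+32-1, 19+22-1, …, 17+4-1, 28+0) = 41
r[8] = max(4+41-1, 10+37-1, 19+32-1, …, 28+4-1, 49+0) = 50
r[9] = max(4+50-1, 10+41-1, 19+37-1, …, 49+4-1, 57+0) = 57
r[10] = max(4+57-1, 10+50-1, 19+41-1, …, 57+4-1, 65+0) = 65
Best is to make no cuts and sell whole for ¢65.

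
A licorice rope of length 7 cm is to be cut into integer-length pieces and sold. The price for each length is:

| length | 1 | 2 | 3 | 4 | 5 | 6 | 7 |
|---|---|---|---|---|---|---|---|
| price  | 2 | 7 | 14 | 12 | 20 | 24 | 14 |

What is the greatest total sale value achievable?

30

Build R[k] bottom-up: R[k] = max over allowed piece i of (p[i] + R[k−i]).
R[1] = 2
R[2] = max(2+2, 7+0) = 7
R[3] = max(2+7, 7+2, 14+0) = 14
R[4] = max(2+14, 7+7, 14+2, 12+0) = 16
R[5] = max(2+16, 7+14, 14+7, 12+2, 20+0) = 21
R[6] = max(2+21, 7+16, 14+14, 12+7, 20+2, 24+0) = 28
R[7] = max(2+28, 7+21, 14+16, …, 24+2, 14+0) = 30
One optimal cutting: 3 + 3 + 1 → ¢14 + ¢14 + ¢2 = ¢30.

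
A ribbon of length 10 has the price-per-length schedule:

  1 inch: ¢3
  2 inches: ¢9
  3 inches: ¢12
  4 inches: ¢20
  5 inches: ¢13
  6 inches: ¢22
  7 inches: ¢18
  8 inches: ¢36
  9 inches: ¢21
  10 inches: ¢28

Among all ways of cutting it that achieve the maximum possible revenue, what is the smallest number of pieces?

3

Let r[k] be the best obtainable value from length k. For each k, try every first piece i and keep the best of price[i] + r[k−i].
r[1] = 3
r[2] = 9
r[3] = 12  (first piece 1, then r[2]=9)
r[4] = 20
r[5] = 23  (first piece 1, then r[4]=20)
r[6] = 29  (first piece 2, then r[4]=20)
r[7] = 32  (first piece 1, then r[6]=29)
r[8] = 40  (first piece 4, then r[4]=20)
r[9] = 43  (first piece 1, then r[8]=40)
r[10] = 49  (first piece 2, then r[8]=40)
Maximum revenue is ¢49.
Now minimize piece count subject to staying optimal: for each k, pieces[k] = 1 + min over i with p[i]+r[k−i]=r[k] of pieces[k−i].
pieces[7] = 2
pieces[8] = 2
pieces[9] = 3
pieces[10] = 3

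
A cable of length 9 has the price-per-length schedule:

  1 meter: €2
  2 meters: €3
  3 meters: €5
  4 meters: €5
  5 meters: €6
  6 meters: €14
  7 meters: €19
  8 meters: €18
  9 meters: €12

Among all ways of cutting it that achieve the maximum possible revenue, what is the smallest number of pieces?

Consider every possible first cut. r[k] is the best of p[i]+r[k−i] over all sellable i≤k.
r[1] = 2
r[2] = 4  (first piece 1, then r[1]=2)
r[3] = 6  (first piece 1, then r[2]=4)
r[4] = 8  (first piece 1, then r[3]=6)
r[5] = 10  (first piece 1, then r[4]=8)
r[6] = 14
r[7] = 19
r[8] = 21  (first piece 1, then r[7]=19)
r[9] = 23  (first piece 1, then r[8]=21)
Maximum revenue is €23.
Now minimize piece count subject to staying optimal: for each k, pieces[k] = 1 + min over i with p[i]+r[k−i]=r[k] of pieces[k−i].
pieces[6] = 1
pieces[7] = 1
pieces[8] = 2
pieces[9] = 3

3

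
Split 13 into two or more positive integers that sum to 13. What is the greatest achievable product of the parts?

Define prod[k] = max over 1≤i<k of i · max(k−i, prod[k−i]); the inner max lets the remainder stay uncut if that's better.
prod[2] = 1·max(1,0) = 1·1 = 1
prod[3] = max(1·2, 2·1) = 2
prod[4] = max(1·3, 2·2, 3·1) = 4
prod[5] = max(1·4, 2·3, 3·2, 4·1) = 6
prod[6] = max(1·6, 2·4, 3·3, 4·2, 5·1) = 9
prod[7] = max(1·9, 2·6, 3·4, 4·3, 5·2, 6·1) = 12
prod[8] = max(1·12, 2·9, 3·6, …, 6·2, 7·1) = 18
prod[9] = max(1·18, 2·12, 3·9, …, 7·2, 8·1) = 27
prod[10] = max(1·27, 2·18, 3·12, …, 8·2, 9·1) = 36
prod[11] = max(1·36, 2·27, 3·18, …, 9·2, 10·1) = 54
prod[12] = max(1·54, 2·36, 3·27, …, 10·2, 11·1) = 81
prod[13] = max(1·81, 2·54, 3·36, …, 11·2, 12·1) = 108
One optimal split: 3 + 3 + 3 + 2 + 2; product 3·3·3·2·2 = 108.

108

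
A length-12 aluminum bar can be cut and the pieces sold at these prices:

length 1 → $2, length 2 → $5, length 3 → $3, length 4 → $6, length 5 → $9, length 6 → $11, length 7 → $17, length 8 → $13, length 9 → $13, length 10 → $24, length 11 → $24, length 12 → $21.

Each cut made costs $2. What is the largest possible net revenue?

Let net[k] be the best obtainable value from length k. For each k, try every first piece i and keep the best of price[i] + net[k−i] minus the 2 cut fee when i<k.
net[1] = 2
net[2] = 5
net[3] = 5  (first piece 1, then net[2]=5)
net[4] = 8  (first piece 2, then net[2]=5)
net[5] = 9
net[6] = 11  (first piece 2, then net[4]=8)
net[7] = 17
net[8] = 17  (first piece 1, then net[7]=17)
net[9] = 20  (first piece 2, then net[7]=17)
net[10] = 24
net[11] = 24  (first piece 1, then net[10]=24)
net[12] = 27  (first piece 2, then net[10]=24)
One optimal plan: pieces 10 + 2 (1 cut) → $29 − $2 = $27.

27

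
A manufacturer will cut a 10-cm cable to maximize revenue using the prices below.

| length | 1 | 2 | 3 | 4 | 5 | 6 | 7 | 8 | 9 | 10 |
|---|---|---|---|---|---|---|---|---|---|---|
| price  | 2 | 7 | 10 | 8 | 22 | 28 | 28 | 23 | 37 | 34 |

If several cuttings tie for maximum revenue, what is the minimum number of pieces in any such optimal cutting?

Build r[k] bottom-up: r[k] = max over allowed piece i of (p[i] + r[k−i]).
r[1] = 2
r[2] = 7
r[3] = 10
r[4] = 14  (first piece 2, then r[2]=7)
r[5] = 22
r[6] = 28
r[7] = 30  (first piece 1, then r[6]=28)
r[8] = 35  (first piece 2, then r[6]=28)
r[9] = 38  (first piece 3, then r[6]=28)
r[10] = 44  (first piece 5, then r[5]=22)
Maximum revenue is 44.
Now minimize piece count subject to staying optimal: for each k, pieces[k] = 1 + min over i with p[i]+r[k−i]=r[k] of pieces[k−i].
pieces[7] = 2
pieces[8] = 2
pieces[9] = 2
pieces[10] = 2

2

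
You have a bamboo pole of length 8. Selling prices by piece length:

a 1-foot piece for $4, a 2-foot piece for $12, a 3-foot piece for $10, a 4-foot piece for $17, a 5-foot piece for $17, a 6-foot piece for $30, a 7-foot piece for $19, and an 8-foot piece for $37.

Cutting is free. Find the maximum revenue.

48

Let v[k] be the best obtainable value from length k. For each k, try every first piece i and keep the best of price[i] + v[k−i].
v[1] = 4
v[2] = 12
v[3] = 16  (first piece 1, then v[2]=12)
v[4] = 24  (first piece 2, then v[2]=12)
v[5] = 28  (first piece 1, then v[4]=24)
v[6] = 36  (first piece 2, then v[4]=24)
v[7] = 40  (first piece 1, then v[6]=36)
v[8] = 48  (first piece 2, then v[6]=36)
One optimal cutting: 2 + 2 + 2 + 2 → $12 + $12 + $12 + $12 = $48.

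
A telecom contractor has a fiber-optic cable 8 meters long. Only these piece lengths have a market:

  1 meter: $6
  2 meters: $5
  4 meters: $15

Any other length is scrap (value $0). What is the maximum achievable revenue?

48

Consider every possible first cut. f[k] is the best of p[i]+f[k−i] over all sellable i≤k.
f[1] = 6
f[2] = max(6+6, 5+0) = 12
f[3] = max(6+12, 5+6) = 18
f[4] = max(6+18, 5+12, 15+0) = 24
f[5] = max(6+24, 5+18, 15+6) = 30
f[6] = max(6+30, 5+24, 15+12) = 36
f[7] = max(6+36, 5+30, 15+18) = 42
f[8] = max(6+42, 5+36, 15+24) = 48
One optimal cutting: 1 + 1 + 1 + 1 + 1 + 1 + 1 + 1 → $48.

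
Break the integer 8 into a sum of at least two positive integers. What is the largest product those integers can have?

18

Fill m[k] for k=2..8: at each k try every first piece i and multiply by the better of (k−i) uncut or m[k−i].
m[2] = 1×max(1,0) = 1×1 = 1
m[3] = 1×max(2,1) = 1×2 = 2
m[4] = 2×max(2,1) = 2×2 = 4
m[5] = 2×max(3,2) = 2×3 = 6
m[6] = 3×max(3,2) = 3×3 = 9
m[7] = 2×max(5,6) = 2×6 = 12
m[8] = 2×max(6,9) = 2×9 = 18
One optimal split: 3 + 3 + 2; product 3×3×2 = 18.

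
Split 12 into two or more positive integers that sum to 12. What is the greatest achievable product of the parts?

Define m[k] = max over 1≤i<k of i · max(k−i, m[k−i]); the inner max lets the remainder stay uncut if that's better.
Small cases: m[2]=1, m[3]=2, m[4]=4, m[5]=6, m[6]=9, m[7]=12.
m[8] = max(1·12, 2·9, 3·6, …, 6·2, 7·1) = 18
m[9] = max(1·18, 2·12, 3·9, …, 7·2, 8·1) = 27
m[10] = max(1·27, 2·18, 3·12, …, 8·2, 9·1) = 36
m[11] = max(1·36, 2·27, 3·18, …, 9·2, 10·1) = 54
m[12] = max(1·54, 2·36, 3·27, …, 10·2, 11·1) = 81
One optimal split: 3 + 3 + 3 + 3; product 3·3·3·3 = 81.

81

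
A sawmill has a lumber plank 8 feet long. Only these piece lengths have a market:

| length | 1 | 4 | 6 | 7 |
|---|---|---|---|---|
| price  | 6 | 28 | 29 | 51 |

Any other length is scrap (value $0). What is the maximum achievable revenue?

Let f[k] be the best obtainable value from length k. For each k, try every first piece i and keep the best of price[i] + f[k−i].
f[1] = 6
f[2] = 12  (first piece 1, then f[1]=6)
f[3] = 18  (first piece 1, then f[2]=12)
f[4] = max(6+18, 28+0) = 28
f[5] = max(6+28, 28+6) = 34
f[6] = max(6+34, 28+12, 29+0) = 40
f[7] = max(6+40, 28+18, 29+6, 51+0) = 51
f[8] = max(6+51, 28+28, 29+12, 51+6) = 57
One optimal cutting: 7 + 1 → $57.

57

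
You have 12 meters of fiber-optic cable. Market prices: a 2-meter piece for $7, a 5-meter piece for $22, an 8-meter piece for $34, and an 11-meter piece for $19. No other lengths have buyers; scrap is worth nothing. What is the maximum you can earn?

51

Let best[k] be the best obtainable value from length k. For each k, try every first piece i and keep the best of price[i] + best[k−i].
best[1] = 0
best[2] = 7
best[3] = 7
best[4] = 14  (first piece 2, then best[2]=7)
best[5] = 22
best[6] = 22
best[7] = 29  (first piece 2, then best[5]=22)
best[8] = 34
best[9] = 36  (first piece 2, then best[7]=29)
best[10] = 44  (first piece 5, then best[5]=22)
best[11] = 44
best[12] = 51  (first piece 2, then best[10]=44)
One optimal cutting: 5 + 5 + 2 → $51.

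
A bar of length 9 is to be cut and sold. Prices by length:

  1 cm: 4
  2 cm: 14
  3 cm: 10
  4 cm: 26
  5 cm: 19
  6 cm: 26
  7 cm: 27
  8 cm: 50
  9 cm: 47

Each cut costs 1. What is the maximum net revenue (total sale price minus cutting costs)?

Consider every possible first cut. net[k] is the best of p[i]+net[k−i] over all sellable i≤k, charging 1 whenever i<k.
net[1] = 4
net[2] = max(4+4-1, 14+0) = 14
net[3] = max(4+14-1, 14+4-1, 10+0) = 17
net[4] = max(4+17-1, 14+14-1, 10+4-1, 26+0) = 27
net[5] = max(4+27-1, 14+17-1, 10+14-1, 26+4-1, 19+0) = 30
net[6] = max(4+30-1, 14+27-1, 10+17-1, 26+14-1, 19+4-1, 26+0) = 40
net[7] = max(4+40-1, 14+30-1, 10+27-1, …, 26+4-1, 27+0) = 43
net[8] = max(4+43-1, 14+40-1, 10+30-1, …, 27+4-1, 50+0) = 53
net[9] = max(4+53-1, 14+43-1, 10+40-1, …, 50+4-1, 47+0) = 56
One optimal plan: pieces 2 + 2 + 2 + 2 + 1 (4 cuts) → 60 − 4 = 56.

56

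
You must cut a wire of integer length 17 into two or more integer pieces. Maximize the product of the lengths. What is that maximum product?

486

Let f[k] be the best product for length k (with at least one cut). For each first piece i, the rest contributes max(k−i, f[k−i]).
f[2] = 1·max(1,0) = 1·1 = 1
f[3] = 1·max(2,1) = 1·2 = 2
f[4] = 2·max(2,1) = 2·2 = 4
f[5] = 2·max(3,2) = 2·3 = 6
f[6] = 3·max(3,2) = 3·3 = 9
f[7] = 2·max(5,6) = 2·6 = 12
f[8] = 2·max(6,9) = 2·9 = 18
f[9] = 3·max(6,9) = 3·9 = 27
f[10] = 2·max(8,18) = 2·18 = 36
f[11] = 2·max(9,27) = 2·27 = 54
f[12] = 3·max(9,27) = 3·27 = 81
f[13] = 2·max(11,54) = 2·54 = 108
f[14] = 2·max(12,81) = 2·81 = 162
f[15] = 3·max(12,81) = 3·81 = 243
f[16] = 2·max(14,162) = 2·162 = 324
f[17] = 2·max(15,243) = 2·243 = 486
One optimal split: 3 + 3 + 3 + 3 + 3 + 2; product 3·3·3·3·3·2 = 486.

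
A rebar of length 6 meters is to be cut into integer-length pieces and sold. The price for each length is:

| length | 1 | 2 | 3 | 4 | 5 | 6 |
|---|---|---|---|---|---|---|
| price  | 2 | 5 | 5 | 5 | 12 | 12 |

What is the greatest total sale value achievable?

15

Let r[k] be the best obtainable value from length k. For each k, try every first piece i and keep the best of price[i] + r[k−i].
r[1] = 2
r[2] = max(2+2, 5+0) = 5
r[3] = max(2+5, 5+2, 5+0) = 7
r[4] = max(2+7, 5+5, 5+2, 5+0) = 10
r[5] = max(2+10, 5+7, 5+5, 5+2, 12+0) = 12
r[6] = max(2+12, 5+10, 5+7, 5+5, 12+2, 12+0) = 15
One optimal cutting: 2 + 2 + 2 → ₹5 + ₹5 + ₹5 = ₹15.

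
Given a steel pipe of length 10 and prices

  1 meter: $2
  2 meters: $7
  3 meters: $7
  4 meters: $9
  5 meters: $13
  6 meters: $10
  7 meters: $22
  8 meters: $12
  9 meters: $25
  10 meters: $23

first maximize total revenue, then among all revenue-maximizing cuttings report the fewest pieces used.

Build r[k] bottom-up: r[k] = max over allowed piece i of (p[i] + r[k−i]).
r[1] = 2
r[2] = max(2+2, 7+0) = 7
r[3] = max(2+7, 7+2, 7+0) = 9
r[4] = max(2+9, 7+7, 7+2, 9+0) = 14
r[5] = max(2+14, 7+9, 7+7, 9+2, 13+0) = 16
r[6] = max(2+16, 7+14, 7+9, 9+7, 13+2, 10+0) = 21
r[7] = max(2+21, 7+16, 7+14, …, 10+2, 22+0) = 23
r[8] = max(2+23, 7+21, 7+16, …, 22+2, 12+0) = 28
r[9] = max(2+28, 7+23, 7+21, …, 12+2, 25+0) = 30
r[10] = max(2+30, 7+28, 7+23, …, 25+2, 23+0) = 35
Maximum revenue is $35.
Now minimize piece count subject to staying optimal: for each k, pieces[k] = 1 + min over i with p[i]+r[k−i]=r[k] of pieces[k−i].
pieces[7] = 4
pieces[8] = 4
pieces[9] = 5
pieces[10] = 5

5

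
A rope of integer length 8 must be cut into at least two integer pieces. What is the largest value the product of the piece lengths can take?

Let f[k] be the best product for length k (with at least one cut). For each first piece i, the rest contributes max(k−i, f[k−i]).
Small cases: f[2]=1.
f[3] = max(1·2, 2·1) = 2
f[4] = max(1·3, 2·2, 3·1) = 4
f[5] = max(1·4, 2·3, 3·2, 4·1) = 6
f[6] = max(1·6, 2·4, 3·3, 4·2, 5·1) = 9
f[7] = max(1·9, 2·6, 3·4, 4·3, 5·2, 6·1) = 12
f[8] = max(1·12, 2·9, 3·6, …, 6·2, 7·1) = 18
One optimal split: 3 + 3 + 2; product 3·3·2 = 18.

18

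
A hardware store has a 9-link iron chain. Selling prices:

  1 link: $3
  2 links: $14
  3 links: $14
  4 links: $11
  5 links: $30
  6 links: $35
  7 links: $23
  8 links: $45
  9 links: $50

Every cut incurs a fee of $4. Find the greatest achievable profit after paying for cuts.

50

Build net[k] bottom-up: net[k] = max over allowed piece i of (p[i] + net[k−i]) − 4 per cut.
net[1] = 3
net[2] = max(3+3-4, 14+0) = 14
net[3] = max(3+14-4, 14+3-4, 14+0) = 14
net[4] = max(3+14-4, 14+14-4, 14+3-4, 11+0) = 24
net[5] = max(3+24-4, 14+14-4, 14+14-4, 11+3-4, 30+0) = 30
net[6] = max(3+30-4, 14+24-4, 14+14-4, 11+14-4, 30+3-4, 35+0) = 35
net[7] = max(3+35-4, 14+30-4, 14+24-4, …, 35+3-4, 23+0) = 40
net[8] = max(3+40-4, 14+35-4, 14+30-4, …, 23+3-4, 45+0) = 45
net[9] = max(3+45-4, 14+40-4, 14+35-4, …, 45+3-4, 50+0) = 50
One optimal plan: pieces 5 + 2 + 2 (2 cuts) → $58 − $8 = $50.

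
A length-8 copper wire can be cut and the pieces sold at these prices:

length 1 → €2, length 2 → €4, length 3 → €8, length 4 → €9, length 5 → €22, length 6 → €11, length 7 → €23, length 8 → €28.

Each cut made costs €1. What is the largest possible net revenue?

Let r[k] be the best obtainable value from length k. For each k, try every first piece i and keep the best of price[i] + r[k−i] minus the 1 cut fee when i<k.
r[1] = 2
r[2] = 4
r[3] = 8
r[4] = 9  (first piece 1, then r[3]=8)
r[5] = 22
r[6] = 23  (first piece 1, then r[5]=22)
r[7] = 25  (first piece 2, then r[5]=22)
r[8] = 29  (first piece 3, then r[5]=22)
One optimal plan: pieces 5 + 3 (1 cut) → €30 − €1 = €29.

29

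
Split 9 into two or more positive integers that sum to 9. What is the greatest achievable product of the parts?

Fill P[k] for k=2..9: at each k try every first piece i and multiply by the better of (k−i) uncut or P[k−i].
P[2] = 1·max(1,0) = 1·1 = 1
P[3] = 1·max(2,1) = 1·2 = 2
P[4] = 2·max(2,1) = 2·2 = 4
P[5] = 2·max(3,2) = 2·3 = 6
P[6] = 3·max(3,2) = 3·3 = 9
P[7] = 2·max(5,6) = 2·6 = 12
P[8] = 2·max(6,9) = 2·9 = 18
P[9] = 3·max(6,9) = 3·9 = 27
One optimal split: 3 + 3 + 3; product 3·3·3 = 27.

27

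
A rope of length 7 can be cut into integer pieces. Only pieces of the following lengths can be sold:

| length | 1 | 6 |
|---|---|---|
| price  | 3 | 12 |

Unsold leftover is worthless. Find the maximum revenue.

21

Let f[k] be the best obtainable value from length k. For each k, try every first piece i and keep the best of price[i] + f[k−i].
f[1] = 3
f[2] = 6  (first piece 1, then f[1]=3)
f[3] = 9  (first piece 1, then f[2]=6)
f[4] = 12  (first piece 1, then f[3]=9)
f[5] = 15  (first piece 1, then f[4]=12)
f[6] = max(3+15, 12+0) = 18
f[7] = max(3+18, 12+3) = 21
One optimal cutting: 1 + 1 + 1 + 1 + 1 + 1 + 1 → 21.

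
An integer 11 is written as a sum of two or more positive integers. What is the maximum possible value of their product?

54

Define m[k] = max over 1≤i<k of i · max(k−i, m[k−i]); the inner max lets the remainder stay uncut if that's better.
m[2] = 1*max(1,0) = 1*1 = 1
m[3] = 1*max(2,1) = 1*2 = 2
m[4] = 2*max(2,1) = 2*2 = 4
m[5] = 2*max(3,2) = 2*3 = 6
m[6] = 3*max(3,2) = 3*3 = 9
m[7] = 2*max(5,6) = 2*6 = 12
m[8] = 2*max(6,9) = 2*9 = 18
m[9] = 3*max(6,9) = 3*9 = 27
m[10] = 2*max(8,18) = 2*18 = 36
m[11] = 2*max(9,27) = 2*27 = 54
One optimal split: 3 + 3 + 3 + 2; product 3*3*3*2 = 54.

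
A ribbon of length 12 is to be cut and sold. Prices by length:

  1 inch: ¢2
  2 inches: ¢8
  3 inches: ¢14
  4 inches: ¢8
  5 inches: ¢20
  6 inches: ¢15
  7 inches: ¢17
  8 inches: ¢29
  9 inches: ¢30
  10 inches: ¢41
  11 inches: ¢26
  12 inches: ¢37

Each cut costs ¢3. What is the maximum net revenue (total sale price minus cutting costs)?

47

Consider every possible first cut. v[k] is the best of p[i]+v[k−i] over all sellable i≤k, charging 3 whenever i<k.
v[1] = 2
v[2] = 8
v[3] = 14
v[4] = 13  (first piece 1, then v[3]=14)
v[5] = 20
v[6] = 25  (first piece 3, then v[3]=14)
v[7] = 25  (first piece 2, then v[5]=20)
v[8] = 31  (first piece 3, then v[5]=20)
v[9] = 36  (first piece 3, then v[6]=25)
v[10] = 41
v[11] = 42  (first piece 3, then v[8]=31)
v[12] = 47  (first piece 3, then v[9]=36)
One optimal plan: pieces 3 + 3 + 3 + 3 (3 cuts) → ¢56 − ¢9 = ¢47.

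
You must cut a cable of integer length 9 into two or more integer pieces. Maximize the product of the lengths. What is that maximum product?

Fill prod[k] for k=2..9: at each k try every first piece i and multiply by the better of (k−i) uncut or prod[k−i].
prod[2] = 1×max(1,0) = 1×1 = 1
prod[3] = 1×max(2,1) = 1×2 = 2
prod[4] = 2×max(2,1) = 2×2 = 4
prod[5] = 2×max(3,2) = 2×3 = 6
prod[6] = 3×max(3,2) = 3×3 = 9
prod[7] = 2×max(5,6) = 2×6 = 12
prod[8] = 2×max(6,9) = 2×9 = 18
prod[9] = 3×max(6,9) = 3×9 = 27
One optimal split: 3 + 3 + 3; product 3×3×3 = 27.

27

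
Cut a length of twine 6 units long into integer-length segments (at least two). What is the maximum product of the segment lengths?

9

Let prod[k] be the best product for length k (with at least one cut). For each first piece i, the rest contributes max(k−i, prod[k−i]).
prod[2] = 1×max(1,0) = 1×1 = 1
prod[3] = 1×max(2,1) = 1×2 = 2
prod[4] = 2×max(2,1) = 2×2 = 4
prod[5] = 2×max(3,2) = 2×3 = 6
prod[6] = 3×max(3,2) = 3×3 = 9
One optimal split: 3 + 3; product 3×3 = 9.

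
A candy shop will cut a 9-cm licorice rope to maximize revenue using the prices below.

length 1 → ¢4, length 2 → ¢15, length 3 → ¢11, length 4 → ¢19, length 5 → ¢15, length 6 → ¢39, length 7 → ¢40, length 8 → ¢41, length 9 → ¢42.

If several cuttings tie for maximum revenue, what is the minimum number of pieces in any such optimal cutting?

Let r[k] be the best obtainable value from length k. For each k, try every first piece i and keep the best of price[i] + r[k−i].
r[1] = 4
r[2] = max(4+4, 15+0) = 15
r[3] = max(4+15, 15+4, 11+0) = 19
r[4] = max(4+19, 15+15, 11+4, 19+0) = 30
r[5] = max(4+30, 15+19, 11+15, 19+4, 15+0) = 34
r[6] = max(4+34, 15+30, 11+19, 19+15, 15+4, 39+0) = 45
r[7] = max(4+45, 15+34, 11+30, …, 39+4, 40+0) = 49
r[8] = max(4+49, 15+45, 11+34, …, 40+4, 41+0) = 60
r[9] = max(4+60, 15+49, 11+45, …, 41+4, 42+0) = 64
Maximum revenue is ¢64.
Now minimize piece count subject to staying optimal: for each k, pieces[k] = 1 + min over i with p[i]+r[k−i]=r[k] of pieces[k−i].
pieces[6] = 3
pieces[7] = 4
pieces[8] = 4
pieces[9] = 5

5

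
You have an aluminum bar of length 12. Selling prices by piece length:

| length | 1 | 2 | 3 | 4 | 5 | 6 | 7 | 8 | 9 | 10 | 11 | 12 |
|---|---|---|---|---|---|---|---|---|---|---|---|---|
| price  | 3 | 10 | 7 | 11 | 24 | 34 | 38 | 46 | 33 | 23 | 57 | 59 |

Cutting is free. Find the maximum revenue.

Consider every possible first cut. r[k] is the best of p[i]+r[k−i] over all sellable i≤k.
r[1] = 3
r[2] = max(3+3, 10+0) = 10
r[3] = max(3+10, 10+3, 7+0) = 13
r[4] = max(3+13, 10+10, 7+3, 11+0) = 20
r[5] = max(3+20, 10+13, 7+10, 11+3, 24+0) = 24
r[6] = max(3+24, 10+20, 7+13, 11+10, 24+3, 34+0) = 34
r[7] = max(3+34, 10+24, 7+20, …, 34+3, 38+0) = 38
r[8] = max(3+38, 10+34, 7+24, …, 38+3, 46+0) = 46
r[9] = max(3+46, 10+38, 7+34, …, 46+3, 33+0) = 49
r[10] = max(3+49, 10+46, 7+38, …, 33+3, 23+0) = 56
r[11] = max(3+56, 10+49, 7+46, …, 23+3, 57+0) = 59
r[12] = max(3+59, 10+56, 7+49, …, 57+3, 59+0) = 68
One optimal cutting: 6 + 6 → $34 + $34 = $68.

68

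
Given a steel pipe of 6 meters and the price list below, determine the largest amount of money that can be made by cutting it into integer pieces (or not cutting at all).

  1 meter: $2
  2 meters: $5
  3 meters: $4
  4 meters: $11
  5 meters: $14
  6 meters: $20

Consider every possible first cut. best[k] is the best of p[i]+best[k−i] over all sellable i≤k.
best[1] = 2
best[2] = 5
best[3] = 7  (first piece 1, then best[2]=5)
best[4] = 11
best[5] = 14
best[6] = 20
Best is to sell the whole 6-meter piece uncut for $20.

20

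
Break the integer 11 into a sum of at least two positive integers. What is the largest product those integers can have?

54

Let m[k] be the best product for length k (with at least one cut). For each first piece i, the rest contributes max(k−i, m[k−i]).
m[2] = 1·max(1,0) = 1·1 = 1
m[3] = max(1·2, 2·1) = 2
m[4] = max(1·3, 2·2, 3·1) = 4
m[5] = max(1·4, 2·3, 3·2, 4·1) = 6
m[6] = max(1·6, 2·4, 3·3, 4·2, 5·1) = 9
m[7] = max(1·9, 2·6, 3·4, 4·3, 5·2, 6·1) = 12
m[8] = max(1·12, 2·9, 3·6, …, 6·2, 7·1) = 18
m[9] = max(1·18, 2·12, 3·9, …, 7·2, 8·1) = 27
m[10] = max(1·27, 2·18, 3·12, …, 8·2, 9·1) = 36
m[11] = max(1·36, 2·27, 3·18, …, 9·2, 10·1) = 54
One optimal split: 3 + 3 + 3 + 2; product 3·3·3·2 = 54.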